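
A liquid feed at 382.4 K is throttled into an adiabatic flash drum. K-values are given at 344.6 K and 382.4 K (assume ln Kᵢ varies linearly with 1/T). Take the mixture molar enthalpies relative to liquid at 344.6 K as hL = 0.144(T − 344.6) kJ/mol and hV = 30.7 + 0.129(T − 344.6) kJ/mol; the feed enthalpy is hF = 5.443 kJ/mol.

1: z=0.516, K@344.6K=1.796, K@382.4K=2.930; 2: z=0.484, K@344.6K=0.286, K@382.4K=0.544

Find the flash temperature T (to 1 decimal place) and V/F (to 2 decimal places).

Adiabatic flash: solve Rachford–Rice at each trial T, then check hF = ψ·hV(T) + (1−ψ)·hL(T).
  T = 344.6 K: K = (1.796, 0.286), RR gives ψ = 0.115, H_out = 3.520 kJ/mol
  T = 382.4 K: K = (2.930, 0.544), RR gives ψ = 0.881, H_out = 31.984 kJ/mol
  T = 363.5 K: K = (2.323, 0.401), RR gives ψ = 0.496, H_out = 17.803 kJ/mol
  T = 354.1 K: K = (2.051, 0.341), RR gives ψ = 0.322, H_out = 11.207 kJ/mol
  T = 349.4 K: K = (1.922, 0.313), RR gives ψ = 0.226, H_out = 7.616 kJ/mol
  T = 347.0 K: K = (1.859, 0.299), RR gives ψ = 0.173, H_out = 5.636 kJ/mol
Linear interpolation between T = 344.6 (H_out = 3.520) and T = 347.0 (H_out = 5.636) on hF = 5.443 gives T ≈ 346.8 K, at which ψ = 0.17.

T = 346.8 K, V/F = 0.17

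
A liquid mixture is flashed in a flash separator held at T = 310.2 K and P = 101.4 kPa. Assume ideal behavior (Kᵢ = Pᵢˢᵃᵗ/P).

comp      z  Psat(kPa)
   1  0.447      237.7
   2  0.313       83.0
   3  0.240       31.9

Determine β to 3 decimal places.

β = 0.582

Raoult's law: Kᵢ = Pᵢˢᵃᵗ/P = Pᵢˢᵃᵗ/101.4.
  K_1 = 237.7/101.4 = 2.34418, K_2 = 83.0/101.4 = 0.81854, K_3 = 31.9/101.4 = 0.31460
Newton iteration, β⁰ = 0.5:
  β = 0.500: g = 0.0466, g' = -0.562 → β = 0.583
  β = 0.583: g = -0.0006, g' = -0.579 → β = 0.582
Converged at β = 0.582.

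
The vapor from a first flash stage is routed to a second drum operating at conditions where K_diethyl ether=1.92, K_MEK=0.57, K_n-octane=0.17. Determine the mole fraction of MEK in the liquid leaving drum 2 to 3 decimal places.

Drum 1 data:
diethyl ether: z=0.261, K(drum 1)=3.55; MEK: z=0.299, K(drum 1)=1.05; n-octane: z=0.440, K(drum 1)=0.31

Drum 1:
Material balance + equilibrium reduce to Σ zᵢ(Kᵢ−1)/(1+ψ₁(Kᵢ−1)) = 0.
Feasibility: ΣzᵢKᵢ = 1.377, Σzᵢ/Kᵢ = 1.778 — both > 1, two phases present.
Newton iteration, ψ₁⁰ = 0.49:
  ψ₁ = 0.490: g = -0.1482, g' = -0.814 → ψ₁ = 0.308
  ψ₁ = 0.308: g = 0.0020, g' = -0.871 → ψ₁ = 0.310
Converged at ψ₁ = 0.310.
Drum-1 compositions:
  diethyl ether: x = 0.146, y = 0.517
  MEK: x = 0.294, y = 0.309
  n-octane: x = 0.560, y = 0.174
Drum-2 feed = drum-1 vapor: z₂ = (0.5173, 0.3092, 0.1736).
Drum 2:
Let ψ₂ = V/F and solve Σ zᵢ(Kᵢ−1)/(1+ψ₂(Kᵢ−1)) = 0.
g(0) = ΣzᵢKᵢ − 1 = 0.199 and g(1) = 1 − Σzᵢ/Kᵢ = -0.833, so a root lies in (0, 1).
Newton–Raphson from ψ₂ = 0.45:
  ψ₂ = 0.450: g = -0.0582, g' = -0.611 → ψ₂ = 0.355
  ψ₂ = 0.355: g = -0.0023, g' = -0.569 → ψ₂ = 0.351
Converged at ψ₂ = 0.351.
  diethyl ether: x = 0.391, y = 0.751
  MEK: x = 0.364, y = 0.208
  n-octane: x = 0.245, y = 0.042

x_MEK (drum 2) = 0.364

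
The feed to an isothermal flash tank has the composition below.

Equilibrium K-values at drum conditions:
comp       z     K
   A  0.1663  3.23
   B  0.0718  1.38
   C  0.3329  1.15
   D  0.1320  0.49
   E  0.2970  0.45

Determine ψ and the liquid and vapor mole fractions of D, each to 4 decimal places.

ψ = 0.3405, x_D = 0.1597, y_D = 0.0783

Material balance + equilibrium reduce to Σ zᵢ(Kᵢ−1)/(1+ψ(Kᵢ−1)) = 0.
Check two-phase: ΣzᵢKᵢ = 1.2174 > 1 and Σzᵢ/Kᵢ = 1.3224 > 1, so g(0) = 0.2174 > 0 and g(1) = -0.3224 < 0.
Newton–Raphson from ψ = 0.32:
  ψ = 0.3200: g = 0.00970, g' = -0.4780 → ψ = 0.3403
  ψ = 0.3403: g = 0.00010, g' = -0.4685 → ψ = 0.3405
Converged at ψ = 0.3405.
Compositions from xᵢ = zᵢ/(1+ψ(Kᵢ−1)), yᵢ = Kᵢxᵢ:
  A: x = 0.0945, y = 0.3053
  B: x = 0.0636, y = 0.0877
  C: x = 0.3167, y = 0.3642
  D: x = 0.1597, y = 0.0783
  E: x = 0.3654, y = 0.1644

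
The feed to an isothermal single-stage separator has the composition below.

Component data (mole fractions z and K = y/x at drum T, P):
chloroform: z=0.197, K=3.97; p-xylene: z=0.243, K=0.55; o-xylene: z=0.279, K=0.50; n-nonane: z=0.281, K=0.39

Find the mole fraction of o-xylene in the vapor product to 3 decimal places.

y_o-xylene = 0.147

Newton iteration, ψ⁰ = 0.5:
  ψ = 0.500: g = -0.3383, g' = -0.704 → ψ = 0.019
  ψ = 0.019: g = 0.1287, g' = -1.782 → ψ = 0.092
  ψ = 0.092: g = 0.0182, g' = -1.322 → ψ = 0.105
  ψ = 0.105: g = 0.0004, g' = -1.260 → ψ = 0.106
Converged at ψ = 0.106.
Compositions from xᵢ = zᵢ/(1+ψ(Kᵢ−1)), yᵢ = Kᵢxᵢ:
  chloroform: x = 0.150, y = 0.595
  p-xylene: x = 0.255, y = 0.140
  o-xylene: x = 0.295, y = 0.147
  n-nonane: x = 0.300, y = 0.117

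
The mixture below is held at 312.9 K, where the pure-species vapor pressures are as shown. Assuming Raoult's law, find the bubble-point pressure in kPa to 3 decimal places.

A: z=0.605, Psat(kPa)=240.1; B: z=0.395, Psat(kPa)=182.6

At the bubble point ψ → 0, so ΣzᵢKᵢ = 1 with Kᵢ = Pᵢˢᵃᵗ/P ⇒ P = ΣzᵢPᵢˢᵃᵗ.
P = 0.605·240.1 + 0.395·182.6 = 217.387 kPa

Pbub = 217.387 kPa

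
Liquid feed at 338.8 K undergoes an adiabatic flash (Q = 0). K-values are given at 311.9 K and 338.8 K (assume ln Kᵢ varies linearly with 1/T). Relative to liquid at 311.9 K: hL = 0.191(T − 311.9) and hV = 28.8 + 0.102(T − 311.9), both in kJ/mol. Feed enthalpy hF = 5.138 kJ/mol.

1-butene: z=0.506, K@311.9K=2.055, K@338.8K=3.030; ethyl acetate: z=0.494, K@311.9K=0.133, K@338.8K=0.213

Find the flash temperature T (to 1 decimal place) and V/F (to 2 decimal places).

Adiabatic flash: solve Rachford–Rice at each trial T, then check hF = ψ·hV(T) + (1−ψ)·hL(T).
  T = 311.9 K: K = (2.055, 0.133), RR gives ψ = 0.115, H_out = 3.323 kJ/mol
  T = 338.8 K: K = (3.030, 0.213), RR gives ψ = 0.400, H_out = 15.690 kJ/mol
  T = 325.4 K: K = (2.517, 0.170), RR gives ψ = 0.284, H_out = 10.420 kJ/mol
  T = 318.6 K: K = (2.278, 0.151), RR gives ψ = 0.209, H_out = 7.177 kJ/mol
  T = 315.2 K: K = (2.163, 0.142), RR gives ψ = 0.165, H_out = 5.323 kJ/mol
  T = 313.5 K: K = (2.107, 0.137), RR gives ψ = 0.140, H_out = 4.321 kJ/mol
Linear interpolation between T = 313.5 (H_out = 4.321) and T = 315.2 (H_out = 5.323) on hF = 5.138 gives T ≈ 314.9 K, at which ψ = 0.16.

T = 314.9 K, V/F = 0.16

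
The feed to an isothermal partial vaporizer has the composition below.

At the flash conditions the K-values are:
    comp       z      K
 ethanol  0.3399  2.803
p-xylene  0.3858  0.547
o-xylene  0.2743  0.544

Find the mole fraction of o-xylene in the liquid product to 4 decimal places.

x_o-xylene = 0.3322

Iterate (Newton) starting at ψ = 0.37:
  ψ = 0.3700: g = 0.00718, g' = -0.5944 → ψ = 0.3821
  ψ = 0.3821: g = 0.00005, g' = -0.5868 → ψ = 0.3822
Converged at ψ = 0.3822.
Compositions from xᵢ = zᵢ/(1+ψ(Kᵢ−1)), yᵢ = Kᵢxᵢ:
  ethanol: x = 0.2012, y = 0.5641
  p-xylene: x = 0.4666, y = 0.2552
  o-xylene: x = 0.3322, y = 0.1807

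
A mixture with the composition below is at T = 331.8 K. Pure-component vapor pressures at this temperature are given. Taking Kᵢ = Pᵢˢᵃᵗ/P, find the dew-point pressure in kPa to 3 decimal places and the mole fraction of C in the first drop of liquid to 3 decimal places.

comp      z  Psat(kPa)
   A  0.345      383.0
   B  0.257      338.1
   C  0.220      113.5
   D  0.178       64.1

At the dew point ψ → 1, so Σzᵢ/Kᵢ = 1 with Kᵢ = Pᵢˢᵃᵗ/P ⇒ 1/P = Σzᵢ/Pᵢˢᵃᵗ.
1/P = 0.345/383.0 + 0.257/338.1 + 0.220/113.5 + 0.178/64.1 = 0.006376 ⇒ P = 156.834 kPa
xᵢ = zᵢP/Pᵢˢᵃᵗ ⇒ x_C = 0.220·156.834/113.5 = 0.304

Pdew = 156.834 kPa, x_C = 0.304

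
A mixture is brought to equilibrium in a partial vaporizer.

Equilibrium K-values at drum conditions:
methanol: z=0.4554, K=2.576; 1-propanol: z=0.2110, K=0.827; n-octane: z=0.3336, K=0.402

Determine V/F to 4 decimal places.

V/F = 0.6285

Material balance + equilibrium reduce to Σ zᵢ(Kᵢ−1)/(1+V/F(Kᵢ−1)) = 0.
Check two-phase: ΣzᵢKᵢ = 1.4817 > 1 and Σzᵢ/Kᵢ = 1.2618 > 1, so g(0) = 0.4817 > 0 and g(1) = -0.2618 < 0.
Newton–Raphson from V/F = 0.5:
  V/F = 0.5000: g = 0.07686, g' = -0.6041 → V/F = 0.6272
  V/F = 0.6272: g = 0.00075, g' = -0.5995 → V/F = 0.6285
Converged at V/F = 0.6285.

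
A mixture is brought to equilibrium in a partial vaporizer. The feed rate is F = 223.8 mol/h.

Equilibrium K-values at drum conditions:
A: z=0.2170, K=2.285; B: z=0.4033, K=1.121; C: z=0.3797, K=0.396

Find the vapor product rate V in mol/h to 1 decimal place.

V = 49.5 mol/h

Material balance + equilibrium reduce to Σ zᵢ(Kᵢ−1)/(1+ψ(Kᵢ−1)) = 0.
Check two-phase: ΣzᵢKᵢ = 1.0983 > 1 and Σzᵢ/Kᵢ = 1.4136 > 1, so g(0) = 0.0983 > 0 and g(1) = -0.4136 < 0.
Newton–Raphson from ψ = 0.5:
  ψ = 0.5000: g = -0.11278, g' = -0.4224 → ψ = 0.2330
  ψ = 0.2330: g = -0.00484, g' = -0.4054 → ψ = 0.2211
Converged at ψ = 0.2211.
Then V = ψ·F = 0.2211·223.8 = 49.5 mol/h and L = F − V = 174.3 mol/h.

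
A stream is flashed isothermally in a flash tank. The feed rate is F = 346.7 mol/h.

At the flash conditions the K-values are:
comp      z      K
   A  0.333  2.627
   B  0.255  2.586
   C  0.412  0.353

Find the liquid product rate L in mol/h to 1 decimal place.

Rachford–Rice: g(ψ) = Σ zᵢ(Kᵢ−1)/(1+ψ(Kᵢ−1)) = 0.
g(0) = ΣzᵢKᵢ − 1 = 0.680 and g(1) = 1 − Σzᵢ/Kᵢ = -0.393, so a root lies in (0, 1).
Newton–Raphson from ψ = 0.6:
  ψ = 0.600: g = 0.0457, g' = -0.855 → ψ = 0.653
Converged at ψ = 0.653.
Then V = ψ·F = 0.6528·346.7 = 226.3 mol/h and L = F − V = 120.4 mol/h.

L = 120.4 mol/h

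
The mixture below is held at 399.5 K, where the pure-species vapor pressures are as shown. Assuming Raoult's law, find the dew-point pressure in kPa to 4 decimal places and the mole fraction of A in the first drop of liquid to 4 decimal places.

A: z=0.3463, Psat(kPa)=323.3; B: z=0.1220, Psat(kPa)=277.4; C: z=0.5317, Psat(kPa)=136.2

At the dew point ψ → 1, so Σzᵢ/Kᵢ = 1 with Kᵢ = Pᵢˢᵃᵗ/P ⇒ 1/P = Σzᵢ/Pᵢˢᵃᵗ.
1/P = 0.3463/323.3 + 0.1220/277.4 + 0.5317/136.2 = 0.0054148 ⇒ P = 184.6805 kPa
xᵢ = zᵢP/Pᵢˢᵃᵗ ⇒ x_A = 0.3463·184.6805/323.3 = 0.1978

Pdew = 184.6805 kPa, x_A = 0.1978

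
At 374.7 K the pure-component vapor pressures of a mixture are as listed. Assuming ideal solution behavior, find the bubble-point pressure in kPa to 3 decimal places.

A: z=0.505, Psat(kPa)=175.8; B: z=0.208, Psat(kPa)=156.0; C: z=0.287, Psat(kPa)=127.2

At the bubble point ψ → 0, so ΣzᵢKᵢ = 1 with Kᵢ = Pᵢˢᵃᵗ/P ⇒ P = ΣzᵢPᵢˢᵃᵗ.
P = 0.505·175.8 + 0.208·156.0 + 0.287·127.2 = 157.733 kPa

Pbub = 157.733 kPa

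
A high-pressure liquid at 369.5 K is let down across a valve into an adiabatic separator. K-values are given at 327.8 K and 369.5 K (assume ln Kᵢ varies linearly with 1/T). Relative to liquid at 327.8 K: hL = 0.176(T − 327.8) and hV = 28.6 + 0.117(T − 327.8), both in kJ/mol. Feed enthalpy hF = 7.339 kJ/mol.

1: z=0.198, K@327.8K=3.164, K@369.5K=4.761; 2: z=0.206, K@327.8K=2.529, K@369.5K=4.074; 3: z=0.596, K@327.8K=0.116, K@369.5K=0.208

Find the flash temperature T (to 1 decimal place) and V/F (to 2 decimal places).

Adiabatic flash: solve Rachford–Rice at each trial T, then check hF = ψ·hV(T) + (1−ψ)·hL(T).
  T = 327.8 K: K = (3.164, 2.529, 0.116), RR gives ψ = 0.131, H_out = 3.754 kJ/mol
  T = 369.5 K: K = (4.761, 4.074, 0.208), RR gives ψ = 0.334, H_out = 16.081 kJ/mol
  T = 348.6 K: K = (3.927, 3.254, 0.158), RR gives ψ = 0.248, H_out = 10.438 kJ/mol
  T = 338.2 K: K = (3.537, 2.880, 0.136), RR gives ψ = 0.195, H_out = 7.290 kJ/mol
  T = 343.4 K: K = (3.730, 3.064, 0.147), RR gives ψ = 0.222, H_out = 8.903 kJ/mol
  T = 340.8 K: K = (3.633, 2.971, 0.141), RR gives ψ = 0.209, H_out = 8.107 kJ/mol
  T = 339.5 K: K = (3.584, 2.925, 0.139), RR gives ψ = 0.202, H_out = 7.702 kJ/mol
Linear interpolation between T = 338.2 (H_out = 7.290) and T = 339.5 (H_out = 7.702) on hF = 7.339 gives T ≈ 338.4 K, at which ψ = 0.20.

T = 338.4 K, V/F = 0.20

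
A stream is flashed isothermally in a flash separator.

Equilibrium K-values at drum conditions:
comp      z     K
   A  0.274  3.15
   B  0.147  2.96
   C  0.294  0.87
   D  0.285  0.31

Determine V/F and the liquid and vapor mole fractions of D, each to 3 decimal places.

V/F = 0.617, x_D = 0.496, y_D = 0.154

Newton iteration, V/F⁰ = 0.5:
  V/F = 0.500: g = 0.0883, g' = -0.760 → V/F = 0.616
  V/F = 0.616: g = 0.0003, g' = -0.767 → V/F = 0.617
Converged at V/F = 0.617.
Compositions from xᵢ = zᵢ/(1+V/F(Kᵢ−1)), yᵢ = Kᵢxᵢ:
  A: x = 0.118, y = 0.371
  B: x = 0.067, y = 0.197
  C: x = 0.320, y = 0.278
  D: x = 0.496, y = 0.154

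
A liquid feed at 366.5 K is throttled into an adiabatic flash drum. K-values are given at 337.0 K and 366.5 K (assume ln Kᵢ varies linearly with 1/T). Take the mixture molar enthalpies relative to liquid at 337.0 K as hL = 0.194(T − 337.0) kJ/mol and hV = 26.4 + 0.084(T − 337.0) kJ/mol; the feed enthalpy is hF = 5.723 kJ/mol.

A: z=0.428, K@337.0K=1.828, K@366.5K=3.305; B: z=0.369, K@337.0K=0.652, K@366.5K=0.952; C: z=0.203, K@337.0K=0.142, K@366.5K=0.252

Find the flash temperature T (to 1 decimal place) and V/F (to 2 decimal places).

Adiabatic flash: solve Rachford–Rice at each trial T, then check hF = ψ·hV(T) + (1−ψ)·hL(T).
  T = 337.0 K: K = (1.828, 0.652, 0.142), RR gives ψ = 0.108, H_out = 2.846 kJ/mol
  T = 366.5 K: K = (3.305, 0.952, 0.252), RR gives ψ = 0.747, H_out = 23.019 kJ/mol
  T = 351.8 K: K = (2.491, 0.795, 0.192), RR gives ψ = 0.508, H_out = 15.459 kJ/mol
  T = 344.4 K: K = (2.141, 0.721, 0.165), RR gives ψ = 0.343, H_out = 10.210 kJ/mol
  T = 340.7 K: K = (1.980, 0.686, 0.153), RR gives ψ = 0.238, H_out = 6.892 kJ/mol
  T = 338.9 K: K = (1.905, 0.669, 0.148), RR gives ψ = 0.178, H_out = 5.033 kJ/mol
  T = 339.8 K: K = (1.942, 0.678, 0.151), RR gives ψ = 0.209, H_out = 5.986 kJ/mol
  T = 339.4 K: K = (1.926, 0.674, 0.149), RR gives ψ = 0.195, H_out = 5.569 kJ/mol
Linear interpolation between T = 339.4 (H_out = 5.569) and T = 339.8 (H_out = 5.986) on hF = 5.723 gives T ≈ 339.5 K, at which ψ = 0.20.

T = 339.5 K, V/F = 0.20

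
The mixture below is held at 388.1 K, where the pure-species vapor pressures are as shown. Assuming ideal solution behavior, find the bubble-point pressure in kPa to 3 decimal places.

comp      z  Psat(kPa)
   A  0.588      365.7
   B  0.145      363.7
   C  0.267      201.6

At the bubble point ψ → 0, so ΣzᵢKᵢ = 1 with Kᵢ = Pᵢˢᵃᵗ/P ⇒ P = ΣzᵢPᵢˢᵃᵗ.
P = 0.588·365.7 + 0.145·363.7 + 0.267·201.6 = 321.595 kPa

Pbub = 321.595 kPa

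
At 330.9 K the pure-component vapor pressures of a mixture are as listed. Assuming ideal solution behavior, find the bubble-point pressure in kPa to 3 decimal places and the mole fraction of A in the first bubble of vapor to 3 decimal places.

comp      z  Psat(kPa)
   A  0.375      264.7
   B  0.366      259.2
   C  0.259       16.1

At the bubble point ψ → 0, so ΣzᵢKᵢ = 1 with Kᵢ = Pᵢˢᵃᵗ/P ⇒ P = ΣzᵢPᵢˢᵃᵗ.
P = 0.375·264.7 + 0.366·259.2 + 0.259·16.1 = 198.300 kPa
yᵢ = zᵢPᵢˢᵃᵗ/P ⇒ y_A = 0.375·264.7/198.300 = 0.501

Pbub = 198.300 kPa, y_A = 0.501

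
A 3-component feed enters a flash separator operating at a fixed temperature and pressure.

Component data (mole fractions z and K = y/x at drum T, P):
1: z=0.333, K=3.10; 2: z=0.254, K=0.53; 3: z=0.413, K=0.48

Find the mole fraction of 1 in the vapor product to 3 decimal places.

Newton–Raphson from β = 0.51:
  β = 0.510: g = -0.1116, g' = -0.646 → β = 0.337
  β = 0.337: g = 0.0070, g' = -0.747 → β = 0.347
Converged at β = 0.347.
Compositions from xᵢ = zᵢ/(1+β(Kᵢ−1)), yᵢ = Kᵢxᵢ:
  1: x = 0.193, y = 0.597
  2: x = 0.303, y = 0.161
  3: x = 0.504, y = 0.242

y_1 = 0.597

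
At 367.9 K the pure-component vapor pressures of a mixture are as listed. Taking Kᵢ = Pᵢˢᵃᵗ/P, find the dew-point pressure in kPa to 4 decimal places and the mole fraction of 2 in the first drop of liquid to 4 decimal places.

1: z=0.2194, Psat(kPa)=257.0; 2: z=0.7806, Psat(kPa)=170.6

Pdew = 184.1854 kPa, x_2 = 0.8428

At the dew point ψ → 1, so Σzᵢ/Kᵢ = 1 with Kᵢ = Pᵢˢᵃᵗ/P ⇒ 1/P = Σzᵢ/Pᵢˢᵃᵗ.
1/P = 0.2194/257.0 + 0.7806/170.6 = 0.0054293 ⇒ P = 184.1854 kPa
xᵢ = zᵢP/Pᵢˢᵃᵗ ⇒ x_2 = 0.7806·184.1854/170.6 = 0.8428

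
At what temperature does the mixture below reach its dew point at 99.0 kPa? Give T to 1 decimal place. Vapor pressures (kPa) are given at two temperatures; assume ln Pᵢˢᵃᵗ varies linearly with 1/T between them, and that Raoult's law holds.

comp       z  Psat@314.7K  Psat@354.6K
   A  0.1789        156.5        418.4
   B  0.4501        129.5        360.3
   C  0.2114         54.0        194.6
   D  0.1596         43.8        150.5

T = 320.5 K

Dew-point temperature: Σzᵢ·P/Pᵢˢᵃᵗ(T) = 1. Interpolate ln Pᵢˢᵃᵗ = aᵢ + bᵢ/T.
  T = 314.7 K: ΣzᵢP/Pᵢˢᵃᵗ = 1.2056
  T = 354.6 K: ΣzᵢP/Pᵢˢᵃᵗ = 0.3785
  T = 334.6 K: ΣzᵢP/Pᵢˢᵃᵗ = 0.6523
  T = 324.6 K: ΣzᵢP/Pᵢˢᵃᵗ = 0.8794
  T = 319.6 K: ΣzᵢP/Pᵢˢᵃᵗ = 1.0286
  T = 322.1 K: ΣzᵢP/Pᵢˢᵃᵗ = 0.9505
Interpolating between 319.6 K and 322.1 K gives T ≈ 320.5 K.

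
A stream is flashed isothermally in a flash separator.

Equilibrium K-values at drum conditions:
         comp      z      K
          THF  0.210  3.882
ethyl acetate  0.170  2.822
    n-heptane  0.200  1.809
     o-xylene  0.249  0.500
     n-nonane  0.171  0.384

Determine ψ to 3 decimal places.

Material balance + equilibrium reduce to Σ zᵢ(Kᵢ−1)/(1+ψ(Kᵢ−1)) = 0.
Check two-phase: ΣzᵢKᵢ = 1.847 > 1 and Σzᵢ/Kᵢ = 1.168 > 1, so g(0) = 0.847 > 0 and g(1) = -0.168 < 0.
Iterate (Newton) starting at ψ = 0.5:
  ψ = 0.500: g = 0.2070, g' = -0.760 → ψ = 0.772
  ψ = 0.772: g = 0.0120, g' = -0.716 → ψ = 0.789
Converged at ψ = 0.789.

ψ = 0.789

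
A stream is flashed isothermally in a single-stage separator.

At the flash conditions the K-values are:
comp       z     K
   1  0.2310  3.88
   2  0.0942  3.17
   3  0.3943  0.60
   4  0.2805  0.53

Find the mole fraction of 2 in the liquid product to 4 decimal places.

Material balance + equilibrium reduce to Σ zᵢ(Kᵢ−1)/(1+ψ(Kᵢ−1)) = 0.
Feasibility: ΣzᵢKᵢ = 1.5801, Σzᵢ/Kᵢ = 1.2757 — both > 1, two phases present.
Iterate (Newton) starting at ψ = 0.6:
  ψ = 0.6000: g = -0.05847, g' = -0.5706 → ψ = 0.4975
  ψ = 0.4975: g = 0.00277, g' = -0.6302 → ψ = 0.5019
Converged at ψ = 0.5019.
Compositions from xᵢ = zᵢ/(1+ψ(Kᵢ−1)), yᵢ = Kᵢxᵢ:
  1: x = 0.0945, y = 0.3665
  2: x = 0.0451, y = 0.1429
  3: x = 0.4934, y = 0.2960
  4: x = 0.3671, y = 0.1946

x_2 = 0.0451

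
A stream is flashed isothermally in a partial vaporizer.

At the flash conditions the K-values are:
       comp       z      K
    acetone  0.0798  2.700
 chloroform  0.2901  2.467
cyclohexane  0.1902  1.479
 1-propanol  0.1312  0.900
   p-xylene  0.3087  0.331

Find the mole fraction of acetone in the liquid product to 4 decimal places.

x_acetone = 0.0392

Material balance + equilibrium reduce to Σ zᵢ(Kᵢ−1)/(1+β(Kᵢ−1)) = 0.
g(0) = ΣzᵢKᵢ − 1 = 0.4327 and g(1) = 1 − Σzᵢ/Kᵢ = -0.3542, so a root lies in (0, 1).
Iterate (Newton) starting at β = 0.5:
  β = 0.5000: g = 0.06820, g' = -0.6170 → β = 0.6105
  β = 0.6105: g = -0.00153, g' = -0.6517 → β = 0.6082
Converged at β = 0.6082.
Compositions from xᵢ = zᵢ/(1+β(Kᵢ−1)), yᵢ = Kᵢxᵢ:
  acetone: x = 0.0392, y = 0.1059
  chloroform: x = 0.1533, y = 0.3782
  cyclohexane: x = 0.1473, y = 0.2178
  1-propanol: x = 0.1397, y = 0.1257
  p-xylene: x = 0.5205, y = 0.1723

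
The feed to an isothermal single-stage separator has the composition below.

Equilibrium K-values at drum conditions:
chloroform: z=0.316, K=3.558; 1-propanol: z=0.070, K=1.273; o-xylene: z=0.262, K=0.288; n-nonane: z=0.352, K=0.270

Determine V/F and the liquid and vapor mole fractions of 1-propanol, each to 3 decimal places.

Rachford–Rice: g(V/F) = Σ zᵢ(Kᵢ−1)/(1+V/F(Kᵢ−1)) = 0.
Feasibility: ΣzᵢKᵢ = 1.384, Σzᵢ/Kᵢ = 2.357 — both > 1, two phases present.
Newton–Raphson from V/F = 0.5:
  V/F = 0.500: g = -0.3228, g' = -1.188 → V/F = 0.228
  V/F = 0.228: g = -0.0026, g' = -1.288 → V/F = 0.226
Converged at V/F = 0.226.
Compositions from xᵢ = zᵢ/(1+V/F(Kᵢ−1)), yᵢ = Kᵢxᵢ:
  chloroform: x = 0.200, y = 0.712
  1-propanol: x = 0.066, y = 0.084
  o-xylene: x = 0.312, y = 0.090
  n-nonane: x = 0.422, y = 0.114

V/F = 0.226, x_1-propanol = 0.066, y_1-propanol = 0.084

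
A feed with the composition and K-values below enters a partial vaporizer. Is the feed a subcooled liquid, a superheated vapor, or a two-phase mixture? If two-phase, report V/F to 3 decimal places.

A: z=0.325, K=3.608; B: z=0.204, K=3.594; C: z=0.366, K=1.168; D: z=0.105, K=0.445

superheated vapor

ΣzᵢKᵢ = 2.380; Σzᵢ/Kᵢ = 0.696.
Since Σzᵢ/Kᵢ < 1 the mixture is above its dew point — single vapor phase.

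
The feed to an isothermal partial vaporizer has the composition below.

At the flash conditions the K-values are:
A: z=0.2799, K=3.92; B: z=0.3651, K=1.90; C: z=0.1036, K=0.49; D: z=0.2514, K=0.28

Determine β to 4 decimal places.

β = 0.7235

Material balance + equilibrium reduce to Σ zᵢ(Kᵢ−1)/(1+β(Kᵢ−1)) = 0.
g(0) = ΣzᵢKᵢ − 1 = 0.9121 and g(1) = 1 − Σzᵢ/Kᵢ = -0.3728, so a root lies in (0, 1).
Newton iteration, β⁰ = 0.5:
  β = 0.5000: g = 0.20511, g' = -0.9017 → β = 0.7275
  β = 0.7275: g = -0.00390, g' = -0.9953 → β = 0.7235
Converged at β = 0.7235.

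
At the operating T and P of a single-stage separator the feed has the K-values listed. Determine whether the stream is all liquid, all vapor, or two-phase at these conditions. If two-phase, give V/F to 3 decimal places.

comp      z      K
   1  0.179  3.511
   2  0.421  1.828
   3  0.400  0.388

ΣzᵢKᵢ = 1.553; Σzᵢ/Kᵢ = 1.312.
Both exceed 1, so a two-phase solution exists.
Material balance + equilibrium reduce to Σ zᵢ(Kᵢ−1)/(1+ψ(Kᵢ−1)) = 0.
Iterate (Newton) starting at ψ = 0.5:
  ψ = 0.500: g = 0.0931, g' = -0.677 → ψ = 0.637
Converged at ψ = 0.637.

two-phase, V/F = 0.637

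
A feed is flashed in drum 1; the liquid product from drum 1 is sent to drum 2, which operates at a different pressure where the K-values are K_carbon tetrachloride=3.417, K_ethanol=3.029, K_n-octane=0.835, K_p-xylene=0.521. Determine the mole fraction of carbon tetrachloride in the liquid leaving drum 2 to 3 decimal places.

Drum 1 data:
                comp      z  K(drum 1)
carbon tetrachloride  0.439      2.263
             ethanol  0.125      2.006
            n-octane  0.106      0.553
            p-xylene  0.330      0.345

x_carbon tetrachloride (drum 2) = 0.115

Drum 1:
Let ψ₁ = V/F and solve Σ zᵢ(Kᵢ−1)/(1+ψ₁(Kᵢ−1)) = 0.
g(0) = ΣzᵢKᵢ − 1 = 0.417 and g(1) = 1 − Σzᵢ/Kᵢ = -0.405, so a root lies in (0, 1).
Iterate (Newton) starting at ψ₁ = 0.5:
  ψ₁ = 0.500: g = 0.0411, g' = -0.667 → ψ₁ = 0.562
  ψ₁ = 0.562: g = -0.0004, g' = -0.683 → ψ₁ = 0.561
Converged at ψ₁ = 0.561.
Drum-1 compositions:
  carbon tetrachloride: x = 0.257, y = 0.581
  ethanol: x = 0.080, y = 0.160
  n-octane: x = 0.141, y = 0.078
  p-xylene: x = 0.522, y = 0.180
Drum-2 feed = drum-1 liquid: z₂ = (0.2570, 0.0799, 0.1415, 0.5217).
Drum 2:
Let ψ₂ = V/F and solve Σ zᵢ(Kᵢ−1)/(1+ψ₂(Kᵢ−1)) = 0.
Feasibility: ΣzᵢKᵢ = 1.510, Σzᵢ/Kᵢ = 1.272 — both > 1, two phases present.
Newton iteration, ψ₂⁰ = 0.5:
  ψ₂ = 0.500: g = 0.0077, g' = -0.600 → ψ₂ = 0.513
Converged at ψ₂ = 0.513.
  carbon tetrachloride: x = 0.115, y = 0.392
  ethanol: x = 0.039, y = 0.119
  n-octane: x = 0.155, y = 0.129
  p-xylene: x = 0.692, y = 0.360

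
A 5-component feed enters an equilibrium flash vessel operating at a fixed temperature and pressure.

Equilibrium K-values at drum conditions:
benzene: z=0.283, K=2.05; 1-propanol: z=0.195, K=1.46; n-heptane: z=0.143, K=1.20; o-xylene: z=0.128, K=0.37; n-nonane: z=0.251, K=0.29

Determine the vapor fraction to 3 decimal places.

Material balance + equilibrium reduce to Σ zᵢ(Kᵢ−1)/(1+ψ(Kᵢ−1)) = 0.
Feasibility: ΣzᵢKᵢ = 1.157, Σzᵢ/Kᵢ = 1.602 — both > 1, two phases present.
Newton iteration, ψ⁰ = 0.36:
  ψ = 0.360: g = -0.0244, g' = -0.513 → ψ = 0.312
Converged at ψ = 0.312.

ψ = 0.312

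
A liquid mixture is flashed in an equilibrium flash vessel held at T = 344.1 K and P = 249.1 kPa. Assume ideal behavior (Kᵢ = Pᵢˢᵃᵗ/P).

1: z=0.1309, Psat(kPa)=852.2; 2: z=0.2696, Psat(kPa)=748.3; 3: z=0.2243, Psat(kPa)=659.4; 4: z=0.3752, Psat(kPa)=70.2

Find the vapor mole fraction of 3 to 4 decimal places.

y_3 = 0.2808

Raoult's law: Kᵢ = Pᵢˢᵃᵗ/P = Pᵢˢᵃᵗ/249.1.
  K_1 = 852.2/249.1 = 3.421116, K_2 = 748.3/249.1 = 3.004014, K_3 = 659.4/249.1 = 2.647130, K_4 = 70.2/249.1 = 0.281815
Let β = V/F and solve Σ zᵢ(Kᵢ−1)/(1+β(Kᵢ−1)) = 0.
Check two-phase: ΣzᵢKᵢ = 1.9572 > 1 and Σzᵢ/Kᵢ = 1.5441 > 1, so g(0) = 0.9572 > 0 and g(1) = -0.5441 < 0.
Newton–Raphson from β = 0.53:
  β = 0.5300: g = 0.16300, g' = -1.0798 → β = 0.6810
  β = 0.6810: g = -0.00511, g' = -1.1795 → β = 0.6766
Converged at β = 0.6766.
Compositions from xᵢ = zᵢ/(1+β(Kᵢ−1)), yᵢ = Kᵢxᵢ:
  1: x = 0.0496, y = 0.1697
  2: x = 0.1144, y = 0.3438
  3: x = 0.1061, y = 0.2808
  4: x = 0.7299, y = 0.2057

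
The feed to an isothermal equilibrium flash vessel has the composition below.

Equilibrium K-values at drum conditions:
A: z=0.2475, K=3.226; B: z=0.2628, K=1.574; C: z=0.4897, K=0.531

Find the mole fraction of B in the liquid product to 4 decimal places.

x_B = 0.1906

Rachford–Rice: g(β) = Σ zᵢ(Kᵢ−1)/(1+β(Kᵢ−1)) = 0.
Check two-phase: ΣzᵢKᵢ = 1.4721 > 1 and Σzᵢ/Kᵢ = 1.1659 > 1, so g(0) = 0.4721 > 0 and g(1) = -0.1659 < 0.
Newton iteration, β⁰ = 0.5:
  β = 0.5000: g = 0.07792, g' = -0.5108 → β = 0.6526
  β = 0.6526: g = 0.00342, g' = -0.4734 → β = 0.6598
Converged at β = 0.6598.
Compositions from xᵢ = zᵢ/(1+β(Kᵢ−1)), yᵢ = Kᵢxᵢ:
  A: x = 0.1003, y = 0.3234
  B: x = 0.1906, y = 0.3000
  C: x = 0.7091, y = 0.3765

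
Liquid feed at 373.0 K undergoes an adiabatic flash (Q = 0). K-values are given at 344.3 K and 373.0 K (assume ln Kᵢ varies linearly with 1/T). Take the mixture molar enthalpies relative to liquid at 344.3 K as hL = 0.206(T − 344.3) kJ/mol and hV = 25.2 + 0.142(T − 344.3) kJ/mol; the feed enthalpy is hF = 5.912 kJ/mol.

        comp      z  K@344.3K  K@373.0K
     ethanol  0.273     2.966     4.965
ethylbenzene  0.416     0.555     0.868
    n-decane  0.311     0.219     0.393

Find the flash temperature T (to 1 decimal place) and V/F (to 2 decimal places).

T = 350.5 K, V/F = 0.19

Adiabatic flash: solve Rachford–Rice at each trial T, then check hF = ψ·hV(T) + (1−ψ)·hL(T).
  T = 344.3 K: K = (2.966, 0.555, 0.219), RR gives ψ = 0.092, H_out = 2.314 kJ/mol
  T = 373.0 K: K = (4.965, 0.868, 0.393), RR gives ψ = 0.547, H_out = 18.685 kJ/mol
  T = 358.6 K: K = (3.874, 0.700, 0.297), RR gives ψ = 0.307, H_out = 10.406 kJ/mol
  T = 351.5 K: K = (3.402, 0.625, 0.256), RR gives ψ = 0.202, H_out = 6.492 kJ/mol
  T = 347.9 K: K = (3.179, 0.589, 0.237), RR gives ψ = 0.148, H_out = 4.446 kJ/mol
  T = 349.7 K: K = (3.289, 0.607, 0.246), RR gives ψ = 0.176, H_out = 5.477 kJ/mol
Linear interpolation between T = 349.7 (H_out = 5.477) and T = 351.5 (H_out = 6.492) on hF = 5.912 gives T ≈ 350.5 K, at which ψ = 0.19.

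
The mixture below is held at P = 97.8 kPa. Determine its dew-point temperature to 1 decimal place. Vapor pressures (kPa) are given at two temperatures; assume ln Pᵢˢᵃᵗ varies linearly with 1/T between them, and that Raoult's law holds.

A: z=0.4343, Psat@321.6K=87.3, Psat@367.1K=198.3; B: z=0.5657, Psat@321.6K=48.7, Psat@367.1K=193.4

Dew-point temperature: Σzᵢ·P/Pᵢˢᵃᵗ(T) = 1. Interpolate ln Pᵢˢᵃᵗ = aᵢ + bᵢ/T.
  T = 321.6 K: ΣzᵢP/Pᵢˢᵃᵗ = 1.6226
  T = 367.1 K: ΣzᵢP/Pᵢˢᵃᵗ = 0.5003
  T = 344.4 K: ΣzᵢP/Pᵢˢᵃᵗ = 0.8578
  T = 333.0 K: ΣzᵢP/Pᵢˢᵃᵗ = 1.1641
  T = 338.7 K: ΣzᵢP/Pᵢˢᵃᵗ = 0.9961
  T = 335.9 K: ΣzᵢP/Pᵢˢᵃᵗ = 1.0745
Interpolating between 335.9 K and 338.7 K gives T ≈ 338.6 K.

T = 338.6 K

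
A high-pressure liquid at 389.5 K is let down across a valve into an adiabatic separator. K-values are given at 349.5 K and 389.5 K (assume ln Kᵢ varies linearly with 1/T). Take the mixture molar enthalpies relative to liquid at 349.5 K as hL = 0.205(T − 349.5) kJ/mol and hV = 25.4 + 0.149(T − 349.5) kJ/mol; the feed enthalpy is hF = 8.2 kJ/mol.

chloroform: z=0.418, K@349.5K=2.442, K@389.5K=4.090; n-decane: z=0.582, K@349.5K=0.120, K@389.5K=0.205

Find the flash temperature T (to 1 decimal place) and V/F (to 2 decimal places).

T = 365.1 K, V/F = 0.20

Adiabatic flash: solve Rachford–Rice at each trial T, then check hF = ψ·hV(T) + (1−ψ)·hL(T).
  T = 349.5 K: K = (2.442, 0.120), RR gives ψ = 0.071, H_out = 1.813 kJ/mol
  T = 389.5 K: K = (4.090, 0.205), RR gives ψ = 0.337, H_out = 16.015 kJ/mol
  T = 369.5 K: K = (3.205, 0.159), RR gives ψ = 0.233, H_out = 9.760 kJ/mol
  T = 359.5 K: K = (2.808, 0.139), RR gives ψ = 0.163, H_out = 6.110 kJ/mol
  T = 364.5 K: K = (3.003, 0.149), RR gives ψ = 0.200, H_out = 7.997 kJ/mol
  T = 367.0 K: K = (3.103, 0.154), RR gives ψ = 0.217, H_out = 8.892 kJ/mol
  T = 365.8 K: K = (3.054, 0.151), RR gives ψ = 0.209, H_out = 8.466 kJ/mol
Linear interpolation between T = 364.5 (H_out = 7.997) and T = 365.8 (H_out = 8.466) on hF = 8.2 gives T ≈ 365.1 K, at which ψ = 0.20.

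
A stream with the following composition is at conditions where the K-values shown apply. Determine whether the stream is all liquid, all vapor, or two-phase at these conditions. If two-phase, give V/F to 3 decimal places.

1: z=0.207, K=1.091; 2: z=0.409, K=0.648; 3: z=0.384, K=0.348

all liquid

ΣzᵢKᵢ = 0.625; Σzᵢ/Kᵢ = 1.924.
Since ΣzᵢKᵢ < 1 the mixture is below its bubble point — single liquid phase.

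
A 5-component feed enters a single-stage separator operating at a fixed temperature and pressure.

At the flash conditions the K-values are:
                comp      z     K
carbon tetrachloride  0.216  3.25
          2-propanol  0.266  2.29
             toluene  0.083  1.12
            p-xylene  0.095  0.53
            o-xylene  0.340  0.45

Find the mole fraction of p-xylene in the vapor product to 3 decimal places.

Material balance + equilibrium reduce to Σ zᵢ(Kᵢ−1)/(1+ψ(Kᵢ−1)) = 0.
Feasibility: ΣzᵢKᵢ = 1.607, Σzᵢ/Kᵢ = 1.192 — both > 1, two phases present.
Newton iteration, ψ⁰ = 0.5:
  ψ = 0.500: g = 0.1304, g' = -0.638 → ψ = 0.704
  ψ = 0.704: g = 0.0050, g' = -0.607 → ψ = 0.713
Converged at ψ = 0.713.
Compositions from xᵢ = zᵢ/(1+ψ(Kᵢ−1)), yᵢ = Kᵢxᵢ:
  carbon tetrachloride: x = 0.083, y = 0.270
  2-propanol: x = 0.139, y = 0.317
  toluene: x = 0.076, y = 0.086
  p-xylene: x = 0.143, y = 0.076
  o-xylene: x = 0.559, y = 0.252

y_p-xylene = 0.076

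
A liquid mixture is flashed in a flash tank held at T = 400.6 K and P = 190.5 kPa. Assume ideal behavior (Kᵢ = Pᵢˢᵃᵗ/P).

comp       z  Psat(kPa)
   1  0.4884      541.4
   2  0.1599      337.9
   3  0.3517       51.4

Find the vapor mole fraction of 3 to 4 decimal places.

y_3 = 0.1813

Raoult's law: Kᵢ = Pᵢˢᵃᵗ/P = Pᵢˢᵃᵗ/190.5.
  K_1 = 541.4/190.5 = 2.841995, K_2 = 337.9/190.5 = 1.773753, K_3 = 51.4/190.5 = 0.269816
Material balance + equilibrium reduce to Σ zᵢ(Kᵢ−1)/(1+V/F(Kᵢ−1)) = 0.
Feasibility: ΣzᵢKᵢ = 1.7665, Σzᵢ/Kᵢ = 1.5655 — both > 1, two phases present.
Iterate (Newton) starting at V/F = 0.36:
  V/F = 0.3600: g = 0.28931, g' = -1.0028 → V/F = 0.6485
  V/F = 0.6485: g = 0.00453, g' = -1.0631 → V/F = 0.6528
Converged at V/F = 0.6528.
Compositions from xᵢ = zᵢ/(1+V/F(Kᵢ−1)), yᵢ = Kᵢxᵢ:
  1: x = 0.2218, y = 0.6302
  2: x = 0.1062, y = 0.1884
  3: x = 0.6720, y = 0.1813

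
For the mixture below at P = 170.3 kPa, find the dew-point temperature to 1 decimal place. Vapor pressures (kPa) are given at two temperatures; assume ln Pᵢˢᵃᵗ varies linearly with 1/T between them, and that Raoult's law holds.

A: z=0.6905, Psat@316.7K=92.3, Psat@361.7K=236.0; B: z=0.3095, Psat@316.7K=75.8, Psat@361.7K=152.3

Dew-point temperature: Σzᵢ·P/Pᵢˢᵃᵗ(T) = 1. Interpolate ln Pᵢˢᵃᵗ = aᵢ + bᵢ/T.
  T = 316.7 K: ΣzᵢP/Pᵢˢᵃᵗ = 1.9694
  T = 361.7 K: ΣzᵢP/Pᵢˢᵃᵗ = 0.8444
  T = 339.2 K: ΣzᵢP/Pᵢˢᵃᵗ = 1.2517
  T = 350.4 K: ΣzᵢP/Pᵢˢᵃᵗ = 1.0221
  T = 356.0 K: ΣzᵢP/Pᵢˢᵃᵗ = 0.9283
  T = 353.2 K: ΣzᵢP/Pᵢˢᵃᵗ = 0.9736
Interpolating between 350.4 K and 353.2 K gives T ≈ 351.7 K.

T = 351.7 K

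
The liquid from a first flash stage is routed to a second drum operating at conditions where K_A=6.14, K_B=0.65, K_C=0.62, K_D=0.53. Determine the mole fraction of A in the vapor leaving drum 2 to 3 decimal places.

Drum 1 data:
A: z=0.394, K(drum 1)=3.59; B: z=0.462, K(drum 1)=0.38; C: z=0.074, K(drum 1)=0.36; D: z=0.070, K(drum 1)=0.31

Drum 1:
Let ψ₁ = V/F and solve Σ zᵢ(Kᵢ−1)/(1+ψ₁(Kᵢ−1)) = 0.
Check two-phase: ΣzᵢKᵢ = 1.638 > 1 and Σzᵢ/Kᵢ = 1.757 > 1, so g(0) = 0.638 > 0 and g(1) = -0.757 < 0.
Iterate (Newton) starting at ψ₁ = 0.54:
  ψ₁ = 0.540: g = -0.1545, g' = -1.016 → ψ₁ = 0.388
  ψ₁ = 0.388: g = 0.0029, g' = -1.081 → ψ₁ = 0.391
Converged at ψ₁ = 0.391.
Drum-1 compositions:
  A: x = 0.196, y = 0.703
  B: x = 0.610, y = 0.232
  C: x = 0.099, y = 0.036
  D: x = 0.096, y = 0.030
Drum-2 feed = drum-1 liquid: z₂ = (0.1959, 0.6097, 0.0987, 0.0958).
Drum 2:
Newton iteration, ψ₂⁰ = 0.42:
  ψ₂ = 0.420: g = -0.0322, g' = -0.674 → ψ₂ = 0.372
  ψ₂ = 0.372: g = 0.0019, g' = -0.759 → ψ₂ = 0.375
Converged at ψ₂ = 0.375.
  A: x = 0.067, y = 0.411
  B: x = 0.702, y = 0.456
  C: x = 0.115, y = 0.071
  D: x = 0.116, y = 0.062

y_A (drum 2) = 0.411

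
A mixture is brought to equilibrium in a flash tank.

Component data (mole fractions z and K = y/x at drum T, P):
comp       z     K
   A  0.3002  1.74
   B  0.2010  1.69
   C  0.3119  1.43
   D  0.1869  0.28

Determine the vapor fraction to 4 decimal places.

ψ = 0.8164

Rachford–Rice: g(ψ) = Σ zᵢ(Kᵢ−1)/(1+ψ(Kᵢ−1)) = 0.
g(0) = ΣzᵢKᵢ − 1 = 0.3604 and g(1) = 1 − Σzᵢ/Kᵢ = -0.1771, so a root lies in (0, 1).
Newton iteration, ψ⁰ = 0.68:
  ψ = 0.6800: g = 0.08230, g' = -0.5235 → ψ = 0.8372
  ψ = 0.8372: g = -0.01509, g' = -0.7464 → ψ = 0.8170
  ψ = 0.8170: g = -0.00042, g' = -0.7060 → ψ = 0.8164
Converged at ψ = 0.8164.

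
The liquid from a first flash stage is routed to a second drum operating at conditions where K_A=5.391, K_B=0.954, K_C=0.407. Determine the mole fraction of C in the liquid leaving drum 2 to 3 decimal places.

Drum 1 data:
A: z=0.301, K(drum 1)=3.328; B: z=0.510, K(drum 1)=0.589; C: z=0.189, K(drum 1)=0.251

x_C (drum 2) = 0.353

Drum 1:
Let ψ₁ = V/F and solve Σ zᵢ(Kᵢ−1)/(1+ψ₁(Kᵢ−1)) = 0.
Feasibility: ΣzᵢKᵢ = 1.350, Σzᵢ/Kᵢ = 1.709 — both > 1, two phases present.
Iterate (Newton) starting at ψ₁ = 0.33:
  ψ₁ = 0.330: g = -0.0343, g' = -0.824 → ψ₁ = 0.288
  ψ₁ = 0.288: g = 0.0009, g' = -0.867 → ψ₁ = 0.289
Converged at ψ₁ = 0.289.
Drum-1 compositions:
  A: x = 0.180, y = 0.598
  B: x = 0.579, y = 0.341
  C: x = 0.241, y = 0.061
Drum-2 feed = drum-1 liquid: z₂ = (0.1798, 0.5789, 0.2413).
Drum 2:
Material balance + equilibrium reduce to Σ zᵢ(Kᵢ−1)/(1+ψ₂(Kᵢ−1)) = 0.
g(0) = ΣzᵢKᵢ − 1 = 0.620 and g(1) = 1 − Σzᵢ/Kᵢ = -0.233, so a root lies in (0, 1).
Newton–Raphson from ψ₂ = 0.45:
  ψ₂ = 0.450: g = 0.0430, g' = -0.551 → ψ₂ = 0.528
  ψ₂ = 0.528: g = 0.0023, g' = -0.496 → ψ₂ = 0.533
Converged at ψ₂ = 0.533.
  A: x = 0.054, y = 0.290
  B: x = 0.593, y = 0.566
  C: x = 0.353, y = 0.144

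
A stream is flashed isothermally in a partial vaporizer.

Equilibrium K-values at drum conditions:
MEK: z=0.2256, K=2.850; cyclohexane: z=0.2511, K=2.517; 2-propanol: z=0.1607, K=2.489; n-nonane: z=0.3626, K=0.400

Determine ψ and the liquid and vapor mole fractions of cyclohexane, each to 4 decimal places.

ψ = 0.8383, x_cyclohexane = 0.1105, y_cyclohexane = 0.2782

Let ψ = V/F and solve Σ zᵢ(Kᵢ−1)/(1+ψ(Kᵢ−1)) = 0.
Feasibility: ΣzᵢKᵢ = 1.8200, Σzᵢ/Kᵢ = 1.1500 — both > 1, two phases present.
Newton iteration, ψ⁰ = 0.5:
  ψ = 0.5000: g = 0.25979, g' = -0.7787 → ψ = 0.8336
  ψ = 0.8336: g = 0.00387, g' = -0.8256 → ψ = 0.8383
Converged at ψ = 0.8383.
Compositions from xᵢ = zᵢ/(1+ψ(Kᵢ−1)), yᵢ = Kᵢxᵢ:
  MEK: x = 0.0884, y = 0.2521
  cyclohexane: x = 0.1105, y = 0.2782
  2-propanol: x = 0.0715, y = 0.1779
  n-nonane: x = 0.7295, y = 0.2918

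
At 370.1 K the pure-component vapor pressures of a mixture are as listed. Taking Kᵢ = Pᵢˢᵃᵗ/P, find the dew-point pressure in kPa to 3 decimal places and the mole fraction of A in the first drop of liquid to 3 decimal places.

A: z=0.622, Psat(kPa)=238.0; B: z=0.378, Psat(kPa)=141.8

At the dew point ψ → 1, so Σzᵢ/Kᵢ = 1 with Kᵢ = Pᵢˢᵃᵗ/P ⇒ 1/P = Σzᵢ/Pᵢˢᵃᵗ.
1/P = 0.622/238.0 + 0.378/141.8 = 0.005279 ⇒ P = 189.424 kPa
xᵢ = zᵢP/Pᵢˢᵃᵗ ⇒ x_A = 0.622·189.424/238.0 = 0.495

Pdew = 189.424 kPa, x_A = 0.495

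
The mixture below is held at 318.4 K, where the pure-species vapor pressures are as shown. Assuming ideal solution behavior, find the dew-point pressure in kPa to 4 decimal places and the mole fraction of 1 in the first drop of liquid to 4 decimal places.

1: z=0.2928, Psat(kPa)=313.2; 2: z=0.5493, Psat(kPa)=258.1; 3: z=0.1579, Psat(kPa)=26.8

Pdew = 111.6707 kPa, x_1 = 0.1044

At the dew point ψ → 1, so Σzᵢ/Kᵢ = 1 with Kᵢ = Pᵢˢᵃᵗ/P ⇒ 1/P = Σzᵢ/Pᵢˢᵃᵗ.
1/P = 0.2928/313.2 + 0.5493/258.1 + 0.1579/26.8 = 0.0089549 ⇒ P = 111.6707 kPa
xᵢ = zᵢP/Pᵢˢᵃᵗ ⇒ x_1 = 0.2928·111.6707/313.2 = 0.1044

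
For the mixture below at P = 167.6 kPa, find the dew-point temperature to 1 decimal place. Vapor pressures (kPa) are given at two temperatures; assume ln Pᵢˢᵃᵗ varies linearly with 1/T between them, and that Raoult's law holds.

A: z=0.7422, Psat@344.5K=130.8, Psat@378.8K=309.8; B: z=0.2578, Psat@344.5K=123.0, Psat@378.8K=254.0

T = 354.8 K

Dew-point temperature: Σzᵢ·P/Pᵢˢᵃᵗ(T) = 1. Interpolate ln Pᵢˢᵃᵗ = aᵢ + bᵢ/T.
  T = 344.5 K: ΣzᵢP/Pᵢˢᵃᵗ = 1.3023
  T = 378.8 K: ΣzᵢP/Pᵢˢᵃᵗ = 0.5716
  T = 361.6 K: ΣzᵢP/Pᵢˢᵃᵗ = 0.8467
  T = 353.1 K: ΣzᵢP/Pᵢˢᵃᵗ = 1.0432
  T = 357.4 K: ΣzᵢP/Pᵢˢᵃᵗ = 0.9375
  T = 355.2 K: ΣzᵢP/Pᵢˢᵃᵗ = 0.9898
Interpolating between 353.1 K and 355.2 K gives T ≈ 354.8 K.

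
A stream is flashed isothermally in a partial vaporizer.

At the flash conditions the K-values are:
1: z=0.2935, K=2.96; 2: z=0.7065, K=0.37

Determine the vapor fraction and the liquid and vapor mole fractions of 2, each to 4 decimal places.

Let ψ = V/F and solve Σ zᵢ(Kᵢ−1)/(1+ψ(Kᵢ−1)) = 0.
g(0) = ΣzᵢKᵢ − 1 = 0.1302 and g(1) = 1 − Σzᵢ/Kᵢ = -1.0086, so a root lies in (0, 1).
Binary case is linear: z₁(K₁−1)(1+ψ(K₂−1)) + z₂(K₂−1)(1+ψ(K₁−1)) = 0
⇒ ψ = [z₁(K₁−1)+z₂(K₂−1)] / [−(K₁−1)(K₂−1)] = 0.13016/1.23480 = 0.1054
Compositions from xᵢ = zᵢ/(1+ψ(Kᵢ−1)), yᵢ = Kᵢxᵢ:
  1: x = 0.2432, y = 0.7200
  2: x = 0.7568, y = 0.2800

ψ = 0.1054, x_2 = 0.7568, y_2 = 0.2800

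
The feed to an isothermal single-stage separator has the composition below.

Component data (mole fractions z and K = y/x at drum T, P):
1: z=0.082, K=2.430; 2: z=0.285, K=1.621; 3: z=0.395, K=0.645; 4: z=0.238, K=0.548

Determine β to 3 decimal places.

β = 0.134

Let β = V/F and solve Σ zᵢ(Kᵢ−1)/(1+β(Kᵢ−1)) = 0.
Check two-phase: ΣzᵢKᵢ = 1.046 > 1 and Σzᵢ/Kᵢ = 1.256 > 1, so g(0) = 0.046 > 0 and g(1) = -0.256 < 0.
Newton–Raphson from β = 0.5:
  β = 0.500: g = -0.1060, g' = -0.276 → β = 0.115
  β = 0.115: g = 0.0061, g' = -0.327 → β = 0.134
Converged at β = 0.134.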